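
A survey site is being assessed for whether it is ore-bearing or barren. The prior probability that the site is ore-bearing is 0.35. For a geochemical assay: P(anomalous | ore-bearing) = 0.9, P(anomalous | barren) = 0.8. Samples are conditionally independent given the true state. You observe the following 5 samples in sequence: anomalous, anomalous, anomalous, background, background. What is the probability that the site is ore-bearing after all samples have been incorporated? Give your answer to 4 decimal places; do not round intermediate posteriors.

After 'anomalous': P(ore) = 0.9·0.3500 / (0.9·0.3500 + 0.8·0.6500) ≈ 0.3772
After 'anomalous': P(ore) = 0.9·0.3772 / (0.9·0.3772 + 0.8·0.6228) ≈ 0.4053
After 'anomalous': P(ore) = 0.9·0.4053 / (0.9·0.4053 + 0.8·0.5947) ≈ 0.4340
After 'background': P(ore) = 0.1·0.4340 / (0.1·0.4340 + 0.2·0.5660) ≈ 0.2771
After 'background': P(ore) = 0.1·0.2771 / (0.1·0.2771 + 0.2·0.7229) ≈ 0.1608

0.1608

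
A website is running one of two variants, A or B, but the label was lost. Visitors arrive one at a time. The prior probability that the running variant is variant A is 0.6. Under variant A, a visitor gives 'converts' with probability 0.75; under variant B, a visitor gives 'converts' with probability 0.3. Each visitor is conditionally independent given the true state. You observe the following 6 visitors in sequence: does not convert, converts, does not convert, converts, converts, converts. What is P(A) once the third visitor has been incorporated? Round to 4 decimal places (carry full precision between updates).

After 'does not convert': P(A) = 0.25·0.6000 / (0.25·0.6000 + 0.7·0.4000) ≈ 0.3488
After 'converts': P(A) = 0.75·0.3488 / (0.75·0.3488 + 0.3·0.6512) ≈ 0.5725
After 'does not convert': P(A) = 0.25·0.5725 / (0.25·0.5725 + 0.7·0.4275) ≈ 0.3236

0.3236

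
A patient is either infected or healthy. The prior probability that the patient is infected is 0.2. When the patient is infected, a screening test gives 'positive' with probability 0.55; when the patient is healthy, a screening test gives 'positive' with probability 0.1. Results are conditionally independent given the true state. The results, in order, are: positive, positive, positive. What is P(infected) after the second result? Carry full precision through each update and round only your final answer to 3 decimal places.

After 'positive': P(infected) = 0.55·0.2000 / (0.55·0.2000 + 0.1·0.8000) ≈ 0.5789
After 'positive': P(infected) = 0.55·0.5789 / (0.55·0.5789 + 0.1·0.4211) ≈ 0.8832

0.883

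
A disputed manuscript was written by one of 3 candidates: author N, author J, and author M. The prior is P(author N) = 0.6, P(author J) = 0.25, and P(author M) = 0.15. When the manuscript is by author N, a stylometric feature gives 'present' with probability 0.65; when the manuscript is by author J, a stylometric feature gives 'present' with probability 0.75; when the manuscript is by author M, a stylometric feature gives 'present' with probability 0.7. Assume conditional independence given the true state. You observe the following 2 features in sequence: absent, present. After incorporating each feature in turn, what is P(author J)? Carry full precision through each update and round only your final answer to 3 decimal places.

After 'absent': normaliser = 0.35·0.6000 + 0.25·0.2500 + 0.3·0.1500; P(author N) ≈ 0.6614, P(author J) ≈ 0.1969, P(author M) ≈ 0.1417
After 'present': normaliser = 0.65·0.6614 + 0.75·0.1969 + 0.7·0.1417; P(author N) ≈ 0.6353, P(author J) ≈ 0.2182, P(author M) ≈ 0.1466

0.218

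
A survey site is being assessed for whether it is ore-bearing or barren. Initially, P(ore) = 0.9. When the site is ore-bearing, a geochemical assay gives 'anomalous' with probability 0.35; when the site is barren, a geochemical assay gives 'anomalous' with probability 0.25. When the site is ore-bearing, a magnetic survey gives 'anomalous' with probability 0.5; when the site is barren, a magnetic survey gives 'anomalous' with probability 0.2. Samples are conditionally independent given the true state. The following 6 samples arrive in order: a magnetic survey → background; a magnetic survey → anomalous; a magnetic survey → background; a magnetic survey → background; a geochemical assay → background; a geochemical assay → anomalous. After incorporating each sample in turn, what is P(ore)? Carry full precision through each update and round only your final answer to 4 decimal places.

After a magnetic survey='background': P(ore) = 0.5·0.9000 / (0.5·0.9000 + 0.8·0.1000) ≈ 0.8491
After a magnetic survey='anomalous': P(ore) = 0.5·0.8491 / (0.5·0.8491 + 0.2·0.1509) ≈ 0.9336
After a magnetic survey='background': P(ore) = 0.5·0.9336 / (0.5·0.9336 + 0.8·0.0664) ≈ 0.8978
After a magnetic survey='background': P(ore) = 0.5·0.8978 / (0.5·0.8978 + 0.8·0.1022) ≈ 0.8460
After a geochemical assay='background': P(ore) = 0.65·0.8460 / (0.65·0.8460 + 0.75·0.1540) ≈ 0.8264
After a geochemical assay='anomalous': P(ore) = 0.35·0.8264 / (0.35·0.8264 + 0.25·0.1736) ≈ 0.8695

0.8695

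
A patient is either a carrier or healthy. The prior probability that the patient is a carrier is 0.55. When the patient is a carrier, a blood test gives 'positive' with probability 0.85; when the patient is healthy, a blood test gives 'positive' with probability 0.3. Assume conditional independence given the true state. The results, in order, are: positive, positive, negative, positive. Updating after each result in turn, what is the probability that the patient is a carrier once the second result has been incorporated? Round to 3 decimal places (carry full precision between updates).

0.908

After 'positive': P(carrier) = 0.85·0.5500 / (0.85·0.5500 + 0.3·0.4500) ≈ 0.7759
After 'positive': P(carrier) = 0.85·0.7759 / (0.85·0.7759 + 0.3·0.2241) ≈ 0.9075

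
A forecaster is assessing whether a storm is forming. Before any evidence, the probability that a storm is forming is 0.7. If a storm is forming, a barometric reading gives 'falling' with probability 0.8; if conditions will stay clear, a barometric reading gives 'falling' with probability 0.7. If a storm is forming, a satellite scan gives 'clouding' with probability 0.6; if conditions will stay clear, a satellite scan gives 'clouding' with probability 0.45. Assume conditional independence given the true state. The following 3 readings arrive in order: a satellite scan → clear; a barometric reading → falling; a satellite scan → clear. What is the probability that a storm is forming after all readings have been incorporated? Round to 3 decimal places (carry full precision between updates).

After a satellite scan='clear': P(storm) = 0.4·0.7000 / (0.4·0.7000 + 0.55·0.3000) ≈ 0.6292
After a barometric reading='falling': P(storm) = 0.8·0.6292 / (0.8·0.6292 + 0.7·0.3708) ≈ 0.6598
After a satellite scan='clear': P(storm) = 0.4·0.6598 / (0.4·0.6598 + 0.55·0.3402) ≈ 0.5851

0.585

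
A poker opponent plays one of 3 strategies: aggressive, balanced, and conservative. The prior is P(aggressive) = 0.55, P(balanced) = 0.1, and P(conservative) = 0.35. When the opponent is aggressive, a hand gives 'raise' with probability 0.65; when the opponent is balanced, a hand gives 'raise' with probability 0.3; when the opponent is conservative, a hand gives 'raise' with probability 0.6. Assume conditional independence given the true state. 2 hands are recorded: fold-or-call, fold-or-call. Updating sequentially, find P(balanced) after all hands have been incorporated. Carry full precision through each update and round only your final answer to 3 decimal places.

0.284

After 'fold-or-call': normaliser = 0.35·0.5500 + 0.7·0.1000 + 0.4·0.3500; P(aggressive) ≈ 0.4783, P(balanced) ≈ 0.1739, P(conservative) ≈ 0.3478
After 'fold-or-call': normaliser = 0.35·0.4783 + 0.7·0.1739 + 0.4·0.3478; P(aggressive) ≈ 0.3909, P(balanced) ≈ 0.2843, P(conservative) ≈ 0.3249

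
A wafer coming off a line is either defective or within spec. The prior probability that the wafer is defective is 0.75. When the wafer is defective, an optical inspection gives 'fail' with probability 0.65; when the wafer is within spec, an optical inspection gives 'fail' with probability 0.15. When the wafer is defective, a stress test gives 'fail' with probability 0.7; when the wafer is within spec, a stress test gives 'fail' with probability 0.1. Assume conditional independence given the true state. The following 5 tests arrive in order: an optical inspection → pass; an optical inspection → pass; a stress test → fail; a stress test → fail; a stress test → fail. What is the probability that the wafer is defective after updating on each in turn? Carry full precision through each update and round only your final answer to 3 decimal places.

After an optical inspection='pass': P(defective) = 0.35·0.7500 / (0.35·0.7500 + 0.85·0.2500) ≈ 0.5526
After an optical inspection='pass': P(defective) = 0.35·0.5526 / (0.35·0.5526 + 0.85·0.4474) ≈ 0.3372
After a stress test='fail': P(defective) = 0.7·0.3372 / (0.7·0.3372 + 0.1·0.6628) ≈ 0.7807
After a stress test='fail': P(defective) = 0.7·0.7807 / (0.7·0.7807 + 0.1·0.2193) ≈ 0.9614
After a stress test='fail': P(defective) = 0.7·0.9614 / (0.7·0.9614 + 0.1·0.0386) ≈ 0.9943

0.994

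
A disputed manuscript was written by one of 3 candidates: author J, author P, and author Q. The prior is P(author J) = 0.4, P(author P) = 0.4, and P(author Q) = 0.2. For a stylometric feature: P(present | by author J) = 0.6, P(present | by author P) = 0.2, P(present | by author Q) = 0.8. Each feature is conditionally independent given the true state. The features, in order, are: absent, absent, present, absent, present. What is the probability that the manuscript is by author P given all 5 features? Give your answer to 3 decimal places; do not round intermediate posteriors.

After 'absent': normaliser = 0.4·0.4000 + 0.8·0.4000 + 0.2·0.2000; P(author J) ≈ 0.3077, P(author P) ≈ 0.6154, P(author Q) ≈ 0.0769
After 'absent': normaliser = 0.4·0.3077 + 0.8·0.6154 + 0.2·0.0769; P(author J) ≈ 0.1951, P(author P) ≈ 0.7805, P(author Q) ≈ 0.0244
After 'present': normaliser = 0.6·0.1951 + 0.2·0.7805 + 0.8·0.0244; P(author J) ≈ 0.4000, P(author P) ≈ 0.5333, P(author Q) ≈ 0.0667
After 'absent': normaliser = 0.4·0.4000 + 0.8·0.5333 + 0.2·0.0667; P(author J) ≈ 0.2667, P(author P) ≈ 0.7111, P(author Q) ≈ 0.0222
After 'present': normaliser = 0.6·0.2667 + 0.2·0.7111 + 0.8·0.0222; P(author J) ≈ 0.5000, P(author P) ≈ 0.4444, P(author Q) ≈ 0.0556

0.444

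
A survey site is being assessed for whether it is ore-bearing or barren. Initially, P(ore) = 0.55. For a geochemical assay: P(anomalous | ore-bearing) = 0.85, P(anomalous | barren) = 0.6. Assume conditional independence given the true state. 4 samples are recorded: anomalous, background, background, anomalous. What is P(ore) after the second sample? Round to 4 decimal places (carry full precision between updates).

Each posterior becomes the prior for the next update.
After 'anomalous': P(ore) = 0.85·0.5500 / (0.85·0.5500 + 0.6·0.4500) ≈ 0.6339
After 'background': P(ore) = 0.15·0.6339 / (0.15·0.6339 + 0.4·0.3661) ≈ 0.3937

0.3937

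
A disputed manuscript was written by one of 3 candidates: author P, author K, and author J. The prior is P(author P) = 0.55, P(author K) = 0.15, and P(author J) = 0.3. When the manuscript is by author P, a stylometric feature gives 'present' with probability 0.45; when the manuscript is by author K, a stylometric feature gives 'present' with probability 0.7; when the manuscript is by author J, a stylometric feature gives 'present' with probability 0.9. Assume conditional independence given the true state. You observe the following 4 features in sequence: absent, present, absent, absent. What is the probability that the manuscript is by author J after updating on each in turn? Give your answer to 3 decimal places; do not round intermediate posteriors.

After 'absent': normaliser = 0.55·0.5500 + 0.3·0.1500 + 0.1·0.3000; P(author P) ≈ 0.8013, P(author K) ≈ 0.1192, P(author J) ≈ 0.0795
After 'present': normaliser = 0.45·0.8013 + 0.7·0.1192 + 0.9·0.0795; P(author P) ≈ 0.6994, P(author K) ≈ 0.1618, P(author J) ≈ 0.1387
After 'absent': normaliser = 0.55·0.6994 + 0.3·0.1618 + 0.1·0.1387; P(author P) ≈ 0.8604, P(author K) ≈ 0.1086, P(author J) ≈ 0.0310
After 'absent': normaliser = 0.55·0.8604 + 0.3·0.1086 + 0.1·0.0310; P(author P) ≈ 0.9299, P(author K) ≈ 0.0640, P(author J) ≈ 0.0061

0.006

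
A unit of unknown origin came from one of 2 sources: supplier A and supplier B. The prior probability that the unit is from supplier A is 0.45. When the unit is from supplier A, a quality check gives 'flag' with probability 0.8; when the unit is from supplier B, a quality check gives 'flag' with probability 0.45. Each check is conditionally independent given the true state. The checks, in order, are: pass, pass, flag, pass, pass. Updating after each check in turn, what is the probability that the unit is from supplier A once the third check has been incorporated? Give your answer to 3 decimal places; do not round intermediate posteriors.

After 'pass': P(supplier A) = 0.2·0.4500 / (0.2·0.4500 + 0.55·0.5500) ≈ 0.2293
After 'pass': P(supplier A) = 0.2·0.2293 / (0.2·0.2293 + 0.55·0.7707) ≈ 0.0976
After 'flag': P(supplier A) = 0.8·0.0976 / (0.8·0.0976 + 0.45·0.9024) ≈ 0.1613

0.161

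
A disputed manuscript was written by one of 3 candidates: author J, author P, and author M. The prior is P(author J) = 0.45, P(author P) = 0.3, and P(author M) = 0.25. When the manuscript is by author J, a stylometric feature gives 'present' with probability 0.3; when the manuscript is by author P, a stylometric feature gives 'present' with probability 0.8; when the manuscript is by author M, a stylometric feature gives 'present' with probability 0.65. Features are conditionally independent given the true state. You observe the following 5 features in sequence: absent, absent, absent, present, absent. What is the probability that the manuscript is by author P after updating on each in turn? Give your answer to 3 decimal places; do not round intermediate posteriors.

After 'absent': normaliser = 0.7·0.4500 + 0.2·0.3000 + 0.35·0.2500; P(author J) ≈ 0.6811, P(author P) ≈ 0.1297, P(author M) ≈ 0.1892
After 'absent': normaliser = 0.7·0.6811 + 0.2·0.1297 + 0.35·0.1892; P(author J) ≈ 0.8380, P(author P) ≈ 0.0456, P(author M) ≈ 0.1164
After 'absent': normaliser = 0.7·0.8380 + 0.2·0.0456 + 0.35·0.1164; P(author J) ≈ 0.9217, P(author P) ≈ 0.0143, P(author M) ≈ 0.0640
After 'present': normaliser = 0.3·0.9217 + 0.8·0.0143 + 0.65·0.0640; P(author J) ≈ 0.8390, P(author P) ≈ 0.0348, P(author M) ≈ 0.1262
After 'absent': normaliser = 0.7·0.8390 + 0.2·0.0348 + 0.35·0.1262; P(author J) ≈ 0.9199, P(author P) ≈ 0.0109, P(author M) ≈ 0.0692

0.011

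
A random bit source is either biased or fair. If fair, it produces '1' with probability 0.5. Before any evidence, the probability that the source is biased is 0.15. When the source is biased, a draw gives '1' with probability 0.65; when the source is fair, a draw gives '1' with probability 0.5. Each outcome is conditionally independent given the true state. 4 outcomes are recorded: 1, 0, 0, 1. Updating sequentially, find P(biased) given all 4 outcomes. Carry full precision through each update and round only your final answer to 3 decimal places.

0.128

After '1': P(biased) = 0.65·0.1500 / (0.65·0.1500 + 0.5·0.8500) ≈ 0.1866
After '0': P(biased) = 0.35·0.1866 / (0.35·0.1866 + 0.5·0.8134) ≈ 0.1384
After '0': P(biased) = 0.35·0.1384 / (0.35·0.1384 + 0.5·0.8616) ≈ 0.1011
After '1': P(biased) = 0.65·0.1011 / (0.65·0.1011 + 0.5·0.8989) ≈ 0.1275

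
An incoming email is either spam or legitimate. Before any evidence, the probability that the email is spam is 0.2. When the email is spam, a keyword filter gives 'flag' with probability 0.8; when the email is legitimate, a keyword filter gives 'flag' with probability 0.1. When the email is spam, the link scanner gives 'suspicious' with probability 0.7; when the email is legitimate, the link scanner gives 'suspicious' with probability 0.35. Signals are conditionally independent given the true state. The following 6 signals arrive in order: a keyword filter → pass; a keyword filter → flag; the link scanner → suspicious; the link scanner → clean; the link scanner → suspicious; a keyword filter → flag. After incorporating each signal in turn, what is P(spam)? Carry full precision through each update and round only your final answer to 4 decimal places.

0.8678

After a keyword filter='pass': P(spam) = 0.2·0.2000 / (0.2·0.2000 + 0.9·0.8000) ≈ 0.0526
After a keyword filter='flag': P(spam) = 0.8·0.0526 / (0.8·0.0526 + 0.1·0.9474) ≈ 0.3077
After the link scanner='suspicious': P(spam) = 0.7·0.3077 / (0.7·0.3077 + 0.35·0.6923) ≈ 0.4706
After the link scanner='clean': P(spam) = 0.3·0.4706 / (0.3·0.4706 + 0.65·0.5294) ≈ 0.2909
After the link scanner='suspicious': P(spam) = 0.7·0.2909 / (0.7·0.2909 + 0.35·0.7091) ≈ 0.4507
After a keyword filter='flag': P(spam) = 0.8·0.4507 / (0.8·0.4507 + 0.1·0.5493) ≈ 0.8678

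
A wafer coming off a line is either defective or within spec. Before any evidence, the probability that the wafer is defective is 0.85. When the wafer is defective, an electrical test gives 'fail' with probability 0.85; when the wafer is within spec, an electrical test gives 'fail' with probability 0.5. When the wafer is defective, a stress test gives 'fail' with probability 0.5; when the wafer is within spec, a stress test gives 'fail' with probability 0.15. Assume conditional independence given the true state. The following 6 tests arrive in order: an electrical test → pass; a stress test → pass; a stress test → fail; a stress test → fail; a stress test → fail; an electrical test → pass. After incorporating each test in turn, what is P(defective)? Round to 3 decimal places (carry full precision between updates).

0.917

After an electrical test='pass': P(defective) = 0.15·0.8500 / (0.15·0.8500 + 0.5·0.1500) ≈ 0.6296
After a stress test='pass': P(defective) = 0.5·0.6296 / (0.5·0.6296 + 0.85·0.3704) ≈ 0.5000
After a stress test='fail': P(defective) = 0.5·0.5000 / (0.5·0.5000 + 0.15·0.5000) ≈ 0.7692
After a stress test='fail': P(defective) = 0.5·0.7692 / (0.5·0.7692 + 0.15·0.2308) ≈ 0.9174
After a stress test='fail': P(defective) = 0.5·0.9174 / (0.5·0.9174 + 0.15·0.0826) ≈ 0.9737
After an electrical test='pass': P(defective) = 0.15·0.9737 / (0.15·0.9737 + 0.5·0.0263) ≈ 0.9174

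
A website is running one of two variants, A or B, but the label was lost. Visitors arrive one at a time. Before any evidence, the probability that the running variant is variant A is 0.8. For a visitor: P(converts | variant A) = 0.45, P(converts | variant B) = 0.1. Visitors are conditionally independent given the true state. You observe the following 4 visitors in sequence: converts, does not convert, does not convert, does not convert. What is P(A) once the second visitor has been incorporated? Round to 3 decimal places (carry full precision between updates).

After 'converts': P(A) = 0.45·0.8000 / (0.45·0.8000 + 0.1·0.2000) ≈ 0.9474
After 'does not convert': P(A) = 0.55·0.9474 / (0.55·0.9474 + 0.9·0.0526) ≈ 0.9167

0.917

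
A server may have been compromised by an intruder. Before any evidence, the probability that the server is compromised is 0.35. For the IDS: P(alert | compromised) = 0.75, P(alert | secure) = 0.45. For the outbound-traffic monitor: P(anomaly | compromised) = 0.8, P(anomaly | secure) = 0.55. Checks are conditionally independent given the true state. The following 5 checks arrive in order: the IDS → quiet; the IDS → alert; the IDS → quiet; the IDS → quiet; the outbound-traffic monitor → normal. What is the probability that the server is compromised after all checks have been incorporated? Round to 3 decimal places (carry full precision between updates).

0.036

Each posterior becomes the prior for the next update.
After the IDS='quiet': P(compromised) = 0.25·0.3500 / (0.25·0.3500 + 0.55·0.6500) ≈ 0.1966
After the IDS='alert': P(compromised) = 0.75·0.1966 / (0.75·0.1966 + 0.45·0.8034) ≈ 0.2897
After the IDS='quiet': P(compromised) = 0.25·0.2897 / (0.25·0.2897 + 0.55·0.7103) ≈ 0.1564
After the IDS='quiet': P(compromised) = 0.25·0.1564 / (0.25·0.1564 + 0.55·0.8436) ≈ 0.0777
After the outbound-traffic monitor='normal': P(compromised) = 0.2·0.0777 / (0.2·0.0777 + 0.45·0.9223) ≈ 0.0361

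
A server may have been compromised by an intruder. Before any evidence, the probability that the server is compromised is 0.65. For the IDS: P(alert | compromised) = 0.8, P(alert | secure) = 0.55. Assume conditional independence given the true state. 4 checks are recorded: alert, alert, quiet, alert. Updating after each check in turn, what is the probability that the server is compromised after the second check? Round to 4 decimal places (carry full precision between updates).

Each posterior becomes the prior for the next update.
After 'alert': P(compromised) = 0.8·0.6500 / (0.8·0.6500 + 0.55·0.3500) ≈ 0.7298
After 'alert': P(compromised) = 0.8·0.7298 / (0.8·0.7298 + 0.55·0.2702) ≈ 0.7971

0.7971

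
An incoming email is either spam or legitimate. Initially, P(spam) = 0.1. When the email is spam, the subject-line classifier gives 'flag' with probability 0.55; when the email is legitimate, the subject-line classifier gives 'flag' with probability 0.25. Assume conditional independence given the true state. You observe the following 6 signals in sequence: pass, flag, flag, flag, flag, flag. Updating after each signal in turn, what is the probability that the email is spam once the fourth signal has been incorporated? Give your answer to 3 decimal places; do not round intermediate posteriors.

After 'pass': P(spam) = 0.45·0.1000 / (0.45·0.1000 + 0.75·0.9000) ≈ 0.0625
After 'flag': P(spam) = 0.55·0.0625 / (0.55·0.0625 + 0.25·0.9375) ≈ 0.1279
After 'flag': P(spam) = 0.55·0.1279 / (0.55·0.1279 + 0.25·0.8721) ≈ 0.2440
After 'flag': P(spam) = 0.55·0.2440 / (0.55·0.2440 + 0.25·0.7560) ≈ 0.4152

0.415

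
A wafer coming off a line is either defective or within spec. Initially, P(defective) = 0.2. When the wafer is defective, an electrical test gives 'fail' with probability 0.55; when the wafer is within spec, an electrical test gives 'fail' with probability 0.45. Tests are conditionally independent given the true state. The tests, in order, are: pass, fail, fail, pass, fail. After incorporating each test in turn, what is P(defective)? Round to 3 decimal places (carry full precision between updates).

0.234

After 'pass': P(defective) = 0.45·0.2000 / (0.45·0.2000 + 0.55·0.8000) ≈ 0.1698
After 'fail': P(defective) = 0.55·0.1698 / (0.55·0.1698 + 0.45·0.8302) ≈ 0.2000
After 'fail': P(defective) = 0.55·0.2000 / (0.55·0.2000 + 0.45·0.8000) ≈ 0.2340
After 'pass': P(defective) = 0.45·0.2340 / (0.45·0.2340 + 0.55·0.7660) ≈ 0.2000
After 'fail': P(defective) = 0.55·0.2000 / (0.55·0.2000 + 0.45·0.8000) ≈ 0.2340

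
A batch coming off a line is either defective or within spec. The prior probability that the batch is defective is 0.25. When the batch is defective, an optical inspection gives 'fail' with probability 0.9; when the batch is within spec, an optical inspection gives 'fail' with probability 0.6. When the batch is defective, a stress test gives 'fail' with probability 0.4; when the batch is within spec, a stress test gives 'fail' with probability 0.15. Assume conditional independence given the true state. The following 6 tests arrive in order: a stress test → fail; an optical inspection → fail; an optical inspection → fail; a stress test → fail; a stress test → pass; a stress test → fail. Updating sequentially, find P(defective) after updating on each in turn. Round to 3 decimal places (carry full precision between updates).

0.909

Apply Bayes' rule sequentially, carrying P(defective) forward.
After a stress test='fail': P(defective) = 0.4·0.2500 / (0.4·0.2500 + 0.15·0.7500) ≈ 0.4706
After an optical inspection='fail': P(defective) = 0.9·0.4706 / (0.9·0.4706 + 0.6·0.5294) ≈ 0.5714
After an optical inspection='fail': P(defective) = 0.9·0.5714 / (0.9·0.5714 + 0.6·0.4286) ≈ 0.6667
After a stress test='fail': P(defective) = 0.4·0.6667 / (0.4·0.6667 + 0.15·0.3333) ≈ 0.8421
After a stress test='pass': P(defective) = 0.6·0.8421 / (0.6·0.8421 + 0.85·0.1579) ≈ 0.7901
After a stress test='fail': P(defective) = 0.4·0.7901 / (0.4·0.7901 + 0.15·0.2099) ≈ 0.9094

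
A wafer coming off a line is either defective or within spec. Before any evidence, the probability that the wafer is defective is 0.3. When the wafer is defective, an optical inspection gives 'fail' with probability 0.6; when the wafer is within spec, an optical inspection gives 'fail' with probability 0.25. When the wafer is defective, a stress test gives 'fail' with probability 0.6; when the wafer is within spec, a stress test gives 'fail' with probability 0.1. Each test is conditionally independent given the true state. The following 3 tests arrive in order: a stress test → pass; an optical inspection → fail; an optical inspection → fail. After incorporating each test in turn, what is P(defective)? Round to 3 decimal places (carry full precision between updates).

0.523

After a stress test='pass': P(defective) = 0.4·0.3000 / (0.4·0.3000 + 0.9·0.7000) ≈ 0.1600
After an optical inspection='fail': P(defective) = 0.6·0.1600 / (0.6·0.1600 + 0.25·0.8400) ≈ 0.3137
After an optical inspection='fail': P(defective) = 0.6·0.3137 / (0.6·0.3137 + 0.25·0.6863) ≈ 0.5232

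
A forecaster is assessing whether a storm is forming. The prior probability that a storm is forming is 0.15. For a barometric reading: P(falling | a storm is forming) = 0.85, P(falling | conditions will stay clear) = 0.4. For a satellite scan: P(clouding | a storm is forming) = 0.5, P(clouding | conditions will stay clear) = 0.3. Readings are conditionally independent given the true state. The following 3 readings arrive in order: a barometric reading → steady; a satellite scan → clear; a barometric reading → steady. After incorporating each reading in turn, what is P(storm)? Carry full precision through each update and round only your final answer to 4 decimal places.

0.0078

After a barometric reading='steady': P(storm) = 0.15·0.1500 / (0.15·0.1500 + 0.6·0.8500) ≈ 0.0423
After a satellite scan='clear': P(storm) = 0.5·0.0423 / (0.5·0.0423 + 0.7·0.9577) ≈ 0.0305
After a barometric reading='steady': P(storm) = 0.15·0.0305 / (0.15·0.0305 + 0.6·0.9695) ≈ 0.0078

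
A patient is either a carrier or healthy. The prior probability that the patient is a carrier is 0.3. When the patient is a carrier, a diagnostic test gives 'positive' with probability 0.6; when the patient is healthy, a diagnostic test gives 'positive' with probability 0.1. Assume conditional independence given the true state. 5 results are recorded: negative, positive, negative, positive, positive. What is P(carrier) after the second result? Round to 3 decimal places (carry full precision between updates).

After 'negative': P(carrier) = 0.4·0.3000 / (0.4·0.3000 + 0.9·0.7000) ≈ 0.1600
After 'positive': P(carrier) = 0.6·0.1600 / (0.6·0.1600 + 0.1·0.8400) ≈ 0.5333

0.533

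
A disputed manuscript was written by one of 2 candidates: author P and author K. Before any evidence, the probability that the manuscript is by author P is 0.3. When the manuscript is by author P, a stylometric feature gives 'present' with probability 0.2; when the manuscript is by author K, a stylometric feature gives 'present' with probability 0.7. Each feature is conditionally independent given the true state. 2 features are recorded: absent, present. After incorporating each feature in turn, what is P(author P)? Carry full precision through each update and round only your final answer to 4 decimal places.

Apply Bayes' rule sequentially, carrying P(author P) forward.
After 'absent': P(author P) = 0.8·0.3000 / (0.8·0.3000 + 0.3·0.7000) ≈ 0.5333
After 'present': P(author P) = 0.2·0.5333 / (0.2·0.5333 + 0.7·0.4667) ≈ 0.2462

0.2462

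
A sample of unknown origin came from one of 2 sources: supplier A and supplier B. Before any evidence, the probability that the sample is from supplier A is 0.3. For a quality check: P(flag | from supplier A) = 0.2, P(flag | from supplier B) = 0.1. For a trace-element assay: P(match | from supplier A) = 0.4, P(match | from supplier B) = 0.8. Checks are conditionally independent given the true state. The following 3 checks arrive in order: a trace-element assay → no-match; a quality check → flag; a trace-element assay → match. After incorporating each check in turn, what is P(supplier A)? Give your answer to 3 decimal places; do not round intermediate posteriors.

0.563

After a trace-element assay='no-match': P(supplier A) = 0.6·0.3000 / (0.6·0.3000 + 0.2·0.7000) ≈ 0.5625
After a quality check='flag': P(supplier A) = 0.2·0.5625 / (0.2·0.5625 + 0.1·0.4375) ≈ 0.7200
After a trace-element assay='match': P(supplier A) = 0.4·0.7200 / (0.4·0.7200 + 0.8·0.2800) ≈ 0.5625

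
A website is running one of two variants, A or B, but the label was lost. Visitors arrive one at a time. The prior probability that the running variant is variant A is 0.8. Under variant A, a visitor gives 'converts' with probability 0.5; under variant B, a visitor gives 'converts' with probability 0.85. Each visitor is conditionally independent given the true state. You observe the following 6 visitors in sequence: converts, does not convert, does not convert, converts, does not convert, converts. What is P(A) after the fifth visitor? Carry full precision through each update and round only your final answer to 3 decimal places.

After 'converts': P(A) = 0.5·0.8000 / (0.5·0.8000 + 0.85·0.2000) ≈ 0.7018
After 'does not convert': P(A) = 0.5·0.7018 / (0.5·0.7018 + 0.15·0.2982) ≈ 0.8869
After 'does not convert': P(A) = 0.5·0.8869 / (0.5·0.8869 + 0.15·0.1131) ≈ 0.9632
After 'converts': P(A) = 0.5·0.9632 / (0.5·0.9632 + 0.85·0.0368) ≈ 0.9389
After 'does not convert': P(A) = 0.5·0.9389 / (0.5·0.9389 + 0.15·0.0611) ≈ 0.9809

0.981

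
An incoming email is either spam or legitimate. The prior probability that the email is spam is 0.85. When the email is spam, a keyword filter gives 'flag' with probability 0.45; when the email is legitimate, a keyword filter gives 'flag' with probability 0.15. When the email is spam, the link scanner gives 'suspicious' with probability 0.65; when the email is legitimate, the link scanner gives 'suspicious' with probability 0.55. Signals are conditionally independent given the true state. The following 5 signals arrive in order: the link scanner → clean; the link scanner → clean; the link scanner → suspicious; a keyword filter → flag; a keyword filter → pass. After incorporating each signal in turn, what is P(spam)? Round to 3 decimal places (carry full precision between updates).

0.887

Each posterior becomes the prior for the next update.
After the link scanner='clean': P(spam) = 0.35·0.8500 / (0.35·0.8500 + 0.45·0.1500) ≈ 0.8151
After the link scanner='clean': P(spam) = 0.35·0.8151 / (0.35·0.8151 + 0.45·0.1849) ≈ 0.7742
After the link scanner='suspicious': P(spam) = 0.65·0.7742 / (0.65·0.7742 + 0.55·0.2258) ≈ 0.8020
After a keyword filter='flag': P(spam) = 0.45·0.8020 / (0.45·0.8020 + 0.15·0.1980) ≈ 0.9240
After a keyword filter='pass': P(spam) = 0.55·0.9240 / (0.55·0.9240 + 0.85·0.0760) ≈ 0.8872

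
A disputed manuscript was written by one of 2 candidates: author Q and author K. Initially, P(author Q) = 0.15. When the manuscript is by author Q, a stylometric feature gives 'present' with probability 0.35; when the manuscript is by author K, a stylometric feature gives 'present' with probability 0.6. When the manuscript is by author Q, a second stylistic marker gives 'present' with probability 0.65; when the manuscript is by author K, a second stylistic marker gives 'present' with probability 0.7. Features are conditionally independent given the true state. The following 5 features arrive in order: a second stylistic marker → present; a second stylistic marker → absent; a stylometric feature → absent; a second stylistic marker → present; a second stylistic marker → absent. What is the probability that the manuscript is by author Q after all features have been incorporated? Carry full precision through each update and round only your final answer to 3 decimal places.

Apply Bayes' rule sequentially, carrying P(author Q) forward.
After a second stylistic marker='present': P(author Q) = 0.65·0.1500 / (0.65·0.1500 + 0.7·0.8500) ≈ 0.1408
After a second stylistic marker='absent': P(author Q) = 0.35·0.1408 / (0.35·0.1408 + 0.3·0.8592) ≈ 0.1605
After a stylometric feature='absent': P(author Q) = 0.65·0.1605 / (0.65·0.1605 + 0.4·0.8395) ≈ 0.2370
After a second stylistic marker='present': P(author Q) = 0.65·0.2370 / (0.65·0.2370 + 0.7·0.7630) ≈ 0.2239
After a second stylistic marker='absent': P(author Q) = 0.35·0.2239 / (0.35·0.2239 + 0.3·0.7761) ≈ 0.2518

0.252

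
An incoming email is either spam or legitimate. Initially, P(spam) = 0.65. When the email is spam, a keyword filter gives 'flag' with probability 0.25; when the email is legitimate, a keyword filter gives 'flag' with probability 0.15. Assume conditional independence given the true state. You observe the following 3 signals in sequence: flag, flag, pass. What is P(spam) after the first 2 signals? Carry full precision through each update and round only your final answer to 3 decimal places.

After 'flag': P(spam) = 0.25·0.6500 / (0.25·0.6500 + 0.15·0.3500) ≈ 0.7558
After 'flag': P(spam) = 0.25·0.7558 / (0.25·0.7558 + 0.15·0.2442) ≈ 0.8376

0.838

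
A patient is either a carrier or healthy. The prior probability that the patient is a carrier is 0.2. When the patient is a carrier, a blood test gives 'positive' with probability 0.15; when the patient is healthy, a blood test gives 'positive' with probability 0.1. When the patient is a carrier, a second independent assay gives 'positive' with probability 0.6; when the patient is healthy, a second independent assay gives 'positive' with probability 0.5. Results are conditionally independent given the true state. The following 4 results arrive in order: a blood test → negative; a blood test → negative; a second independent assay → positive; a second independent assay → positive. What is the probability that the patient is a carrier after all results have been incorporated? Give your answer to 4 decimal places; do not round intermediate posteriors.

After a blood test='negative': P(carrier) = 0.85·0.2000 / (0.85·0.2000 + 0.9·0.8000) ≈ 0.1910
After a blood test='negative': P(carrier) = 0.85·0.1910 / (0.85·0.1910 + 0.9·0.8090) ≈ 0.1823
After a second independent assay='positive': P(carrier) = 0.6·0.1823 / (0.6·0.1823 + 0.5·0.8177) ≈ 0.2111
After a second independent assay='positive': P(carrier) = 0.6·0.2111 / (0.6·0.2111 + 0.5·0.7889) ≈ 0.2431

0.2431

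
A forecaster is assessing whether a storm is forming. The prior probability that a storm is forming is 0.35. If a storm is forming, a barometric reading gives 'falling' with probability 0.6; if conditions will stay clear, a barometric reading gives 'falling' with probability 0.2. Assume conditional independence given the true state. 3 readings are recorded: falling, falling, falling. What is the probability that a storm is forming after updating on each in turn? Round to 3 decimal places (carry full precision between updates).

0.936

After 'falling': P(storm) = 0.6·0.3500 / (0.6·0.3500 + 0.2·0.6500) ≈ 0.6176
After 'falling': P(storm) = 0.6·0.6176 / (0.6·0.6176 + 0.2·0.3824) ≈ 0.8289
After 'falling': P(storm) = 0.6·0.8289 / (0.6·0.8289 + 0.2·0.1711) ≈ 0.9356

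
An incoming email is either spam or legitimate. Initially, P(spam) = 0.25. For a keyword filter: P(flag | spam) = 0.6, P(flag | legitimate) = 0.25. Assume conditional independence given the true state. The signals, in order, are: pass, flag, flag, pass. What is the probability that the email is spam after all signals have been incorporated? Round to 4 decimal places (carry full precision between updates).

0.3532

After 'pass': P(spam) = 0.4·0.2500 / (0.4·0.2500 + 0.75·0.7500) ≈ 0.1509
After 'flag': P(spam) = 0.6·0.1509 / (0.6·0.1509 + 0.25·0.8491) ≈ 0.2991
After 'flag': P(spam) = 0.6·0.2991 / (0.6·0.2991 + 0.25·0.7009) ≈ 0.5059
After 'pass': P(spam) = 0.4·0.5059 / (0.4·0.5059 + 0.75·0.4941) ≈ 0.3532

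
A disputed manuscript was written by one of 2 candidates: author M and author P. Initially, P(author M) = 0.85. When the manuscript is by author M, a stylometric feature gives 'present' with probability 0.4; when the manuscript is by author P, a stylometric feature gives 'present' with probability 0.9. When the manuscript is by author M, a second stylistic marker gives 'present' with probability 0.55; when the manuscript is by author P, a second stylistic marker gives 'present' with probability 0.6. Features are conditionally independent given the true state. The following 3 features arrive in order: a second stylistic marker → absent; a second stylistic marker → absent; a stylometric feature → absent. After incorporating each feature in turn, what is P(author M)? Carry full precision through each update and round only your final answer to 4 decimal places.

0.9773

After a second stylistic marker='absent': P(author M) = 0.45·0.8500 / (0.45·0.8500 + 0.4·0.1500) ≈ 0.8644
After a second stylistic marker='absent': P(author M) = 0.45·0.8644 / (0.45·0.8644 + 0.4·0.1356) ≈ 0.8776
After a stylometric feature='absent': P(author M) = 0.6·0.8776 / (0.6·0.8776 + 0.1·0.1224) ≈ 0.9773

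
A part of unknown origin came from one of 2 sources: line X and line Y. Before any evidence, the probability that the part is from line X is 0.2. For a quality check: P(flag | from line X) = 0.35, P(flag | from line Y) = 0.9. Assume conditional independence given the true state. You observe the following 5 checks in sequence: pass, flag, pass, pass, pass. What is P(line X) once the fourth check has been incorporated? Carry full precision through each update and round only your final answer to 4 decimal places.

After 'pass': P(line X) = 0.65·0.2000 / (0.65·0.2000 + 0.1·0.8000) ≈ 0.6190
After 'flag': P(line X) = 0.35·0.6190 / (0.35·0.6190 + 0.9·0.3810) ≈ 0.3872
After 'pass': P(line X) = 0.65·0.3872 / (0.65·0.3872 + 0.1·0.6128) ≈ 0.8042
After 'pass': P(line X) = 0.65·0.8042 / (0.65·0.8042 + 0.1·0.1958) ≈ 0.9639

0.9639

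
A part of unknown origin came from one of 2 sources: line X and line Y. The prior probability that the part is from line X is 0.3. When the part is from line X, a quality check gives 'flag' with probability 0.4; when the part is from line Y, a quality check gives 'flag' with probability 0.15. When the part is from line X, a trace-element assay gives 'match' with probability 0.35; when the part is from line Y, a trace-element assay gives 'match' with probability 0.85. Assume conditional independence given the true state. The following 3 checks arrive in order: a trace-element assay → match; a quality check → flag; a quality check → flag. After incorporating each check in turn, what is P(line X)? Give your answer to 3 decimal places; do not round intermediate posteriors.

After a trace-element assay='match': P(line X) = 0.35·0.3000 / (0.35·0.3000 + 0.85·0.7000) ≈ 0.1500
After a quality check='flag': P(line X) = 0.4·0.1500 / (0.4·0.1500 + 0.15·0.8500) ≈ 0.3200
After a quality check='flag': P(line X) = 0.4·0.3200 / (0.4·0.3200 + 0.15·0.6800) ≈ 0.5565

0.557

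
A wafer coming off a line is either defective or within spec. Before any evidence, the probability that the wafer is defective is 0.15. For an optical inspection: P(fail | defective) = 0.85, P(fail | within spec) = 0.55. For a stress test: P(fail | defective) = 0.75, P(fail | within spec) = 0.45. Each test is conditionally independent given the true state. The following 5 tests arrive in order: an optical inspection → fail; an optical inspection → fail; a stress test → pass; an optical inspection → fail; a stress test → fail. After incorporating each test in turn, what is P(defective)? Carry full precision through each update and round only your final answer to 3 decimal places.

Apply Bayes' rule sequentially, carrying P(defective) forward.
After an optical inspection='fail': P(defective) = 0.85·0.1500 / (0.85·0.1500 + 0.55·0.8500) ≈ 0.2143
After an optical inspection='fail': P(defective) = 0.85·0.2143 / (0.85·0.2143 + 0.55·0.7857) ≈ 0.2965
After a stress test='pass': P(defective) = 0.25·0.2965 / (0.25·0.2965 + 0.55·0.7035) ≈ 0.1608
After an optical inspection='fail': P(defective) = 0.85·0.1608 / (0.85·0.1608 + 0.55·0.8392) ≈ 0.2284
After a stress test='fail': P(defective) = 0.75·0.2284 / (0.75·0.2284 + 0.45·0.7716) ≈ 0.3304

0.330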